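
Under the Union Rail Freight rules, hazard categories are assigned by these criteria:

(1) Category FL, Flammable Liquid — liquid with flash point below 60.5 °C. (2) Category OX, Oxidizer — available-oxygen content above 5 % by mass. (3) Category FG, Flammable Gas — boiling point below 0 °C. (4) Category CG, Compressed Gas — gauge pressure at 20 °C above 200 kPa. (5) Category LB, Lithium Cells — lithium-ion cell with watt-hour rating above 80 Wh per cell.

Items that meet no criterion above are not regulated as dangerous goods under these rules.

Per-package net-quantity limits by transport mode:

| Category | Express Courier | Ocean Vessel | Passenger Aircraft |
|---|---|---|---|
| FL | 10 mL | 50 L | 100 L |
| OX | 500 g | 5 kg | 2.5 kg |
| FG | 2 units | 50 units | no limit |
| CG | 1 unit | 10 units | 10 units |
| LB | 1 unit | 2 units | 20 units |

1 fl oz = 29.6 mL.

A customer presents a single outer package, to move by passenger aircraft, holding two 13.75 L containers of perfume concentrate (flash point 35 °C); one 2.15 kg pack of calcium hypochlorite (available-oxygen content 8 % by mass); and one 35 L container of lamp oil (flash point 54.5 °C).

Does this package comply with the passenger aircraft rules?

With flash point 35 °C (< 60.5 °C), the perfume concentrate falls in Category FL.
Calcium hypochlorite: available-oxygen content 8 % by mass > 5 % by mass → Category OX (Oxidizer).
Lamp oil: flash point 54.5 °C < 60.5 °C → Category FL (Flammable Liquid).
Total Category FL: (two 13.75 L containers = 27.5 L) + 35 L = 62.5 L.
62.5 L ≤ 100 L (passenger aircraft limit, Category FL) — within limit.
Category OX quantity: 2.15 kg.
That is within the Category OX passenger aircraft limit of 2.5 kg.
Every hazard category is within its passenger aircraft limit and no segregation rule is violated.

Yes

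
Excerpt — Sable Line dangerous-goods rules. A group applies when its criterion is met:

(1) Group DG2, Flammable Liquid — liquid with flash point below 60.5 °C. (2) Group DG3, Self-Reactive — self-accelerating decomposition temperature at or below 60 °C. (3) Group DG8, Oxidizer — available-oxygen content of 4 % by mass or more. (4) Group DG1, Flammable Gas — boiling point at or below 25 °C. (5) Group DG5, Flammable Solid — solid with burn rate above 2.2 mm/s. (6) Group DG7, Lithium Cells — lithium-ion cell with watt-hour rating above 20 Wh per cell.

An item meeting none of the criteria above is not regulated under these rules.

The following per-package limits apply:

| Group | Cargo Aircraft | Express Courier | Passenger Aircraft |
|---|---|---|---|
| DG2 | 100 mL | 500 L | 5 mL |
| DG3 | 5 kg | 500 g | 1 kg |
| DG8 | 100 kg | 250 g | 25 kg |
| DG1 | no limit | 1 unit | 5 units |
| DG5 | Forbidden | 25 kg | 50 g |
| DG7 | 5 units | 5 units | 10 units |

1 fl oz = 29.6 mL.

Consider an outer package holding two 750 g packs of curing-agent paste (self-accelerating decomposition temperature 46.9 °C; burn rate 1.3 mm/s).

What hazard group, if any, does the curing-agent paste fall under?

Group DG3

The curing-agent paste has self-accelerating decomposition temperature 46.9 °C, which is ≤ 60 °C, so it is Group DG3 (Self-Reactive).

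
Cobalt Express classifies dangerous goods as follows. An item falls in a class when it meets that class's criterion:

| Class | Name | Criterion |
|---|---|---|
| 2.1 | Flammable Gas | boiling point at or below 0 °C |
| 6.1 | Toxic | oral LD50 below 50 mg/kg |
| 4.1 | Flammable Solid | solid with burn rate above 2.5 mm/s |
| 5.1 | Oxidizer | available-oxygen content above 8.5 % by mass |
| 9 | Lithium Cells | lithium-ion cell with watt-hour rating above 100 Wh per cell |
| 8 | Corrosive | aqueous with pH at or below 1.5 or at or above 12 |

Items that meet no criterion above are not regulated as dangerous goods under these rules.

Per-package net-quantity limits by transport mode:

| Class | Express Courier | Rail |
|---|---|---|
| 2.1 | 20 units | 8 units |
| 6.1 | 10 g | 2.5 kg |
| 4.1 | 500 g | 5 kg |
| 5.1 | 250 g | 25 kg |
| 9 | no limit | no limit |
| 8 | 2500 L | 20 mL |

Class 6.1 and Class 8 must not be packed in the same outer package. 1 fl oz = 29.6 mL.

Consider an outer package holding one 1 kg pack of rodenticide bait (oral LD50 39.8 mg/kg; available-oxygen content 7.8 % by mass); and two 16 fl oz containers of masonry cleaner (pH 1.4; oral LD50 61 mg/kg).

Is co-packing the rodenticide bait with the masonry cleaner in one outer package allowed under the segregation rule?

No

Rodenticide bait: oral LD50 39.8 mg/kg < 50 mg/kg → Class 6.1 (Toxic).
With pH 1.4 (≤ 1.5), the masonry cleaner falls in Class 8.
Class 6.1 and Class 8 may not share an outer package.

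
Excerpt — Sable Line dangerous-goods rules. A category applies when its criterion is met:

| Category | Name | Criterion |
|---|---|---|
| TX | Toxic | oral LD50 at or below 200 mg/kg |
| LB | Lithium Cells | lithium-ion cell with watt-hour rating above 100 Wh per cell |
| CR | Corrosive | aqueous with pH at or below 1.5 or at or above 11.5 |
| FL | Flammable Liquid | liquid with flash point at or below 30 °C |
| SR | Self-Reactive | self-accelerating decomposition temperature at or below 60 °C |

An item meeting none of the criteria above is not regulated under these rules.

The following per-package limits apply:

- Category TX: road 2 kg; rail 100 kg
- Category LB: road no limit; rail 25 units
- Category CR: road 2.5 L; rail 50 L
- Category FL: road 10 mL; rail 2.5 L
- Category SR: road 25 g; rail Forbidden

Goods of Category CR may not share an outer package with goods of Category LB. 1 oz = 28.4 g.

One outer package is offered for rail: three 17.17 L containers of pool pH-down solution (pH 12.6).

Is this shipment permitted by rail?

The pool pH-down solution has pH 12.6, which is ≥ 11.5, so it is Category CR (Corrosive).
Category CR quantity: three 17.17 L containers = 51.51 L.
51.51 L exceeds the rail limit of 50 L for Category CR.

No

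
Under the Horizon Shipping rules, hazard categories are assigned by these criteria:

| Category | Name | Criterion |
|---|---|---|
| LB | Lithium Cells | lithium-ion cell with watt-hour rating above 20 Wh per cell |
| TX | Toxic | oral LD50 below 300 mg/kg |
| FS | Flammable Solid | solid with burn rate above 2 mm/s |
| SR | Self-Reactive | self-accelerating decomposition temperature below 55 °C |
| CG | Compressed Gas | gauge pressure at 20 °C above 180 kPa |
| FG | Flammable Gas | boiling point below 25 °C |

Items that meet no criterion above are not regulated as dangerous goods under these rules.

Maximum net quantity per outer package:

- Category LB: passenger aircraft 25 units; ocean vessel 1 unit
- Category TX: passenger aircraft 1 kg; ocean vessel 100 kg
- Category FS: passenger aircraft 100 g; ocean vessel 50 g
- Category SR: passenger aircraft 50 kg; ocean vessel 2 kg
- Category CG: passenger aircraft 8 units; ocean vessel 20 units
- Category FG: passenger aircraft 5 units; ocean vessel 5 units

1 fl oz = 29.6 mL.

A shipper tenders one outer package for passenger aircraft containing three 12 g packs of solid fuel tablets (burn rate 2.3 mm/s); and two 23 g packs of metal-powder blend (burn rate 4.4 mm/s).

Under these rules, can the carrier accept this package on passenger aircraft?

The solid fuel tablets have burn rate 2.3 mm/s, which is > 2 mm/s, so they are Category FS (Flammable Solid).
Burn rate 4.4 mm/s meets the Category FS criterion (Flammable Solid), so the metal-powder blend is Category FS.
Total Category FS: (three 12 g packs = 36 g) + (two 23 g packs = 46 g) = 82 g.
82 g is within the passenger aircraft limit of 100 g for Category FS.

Yes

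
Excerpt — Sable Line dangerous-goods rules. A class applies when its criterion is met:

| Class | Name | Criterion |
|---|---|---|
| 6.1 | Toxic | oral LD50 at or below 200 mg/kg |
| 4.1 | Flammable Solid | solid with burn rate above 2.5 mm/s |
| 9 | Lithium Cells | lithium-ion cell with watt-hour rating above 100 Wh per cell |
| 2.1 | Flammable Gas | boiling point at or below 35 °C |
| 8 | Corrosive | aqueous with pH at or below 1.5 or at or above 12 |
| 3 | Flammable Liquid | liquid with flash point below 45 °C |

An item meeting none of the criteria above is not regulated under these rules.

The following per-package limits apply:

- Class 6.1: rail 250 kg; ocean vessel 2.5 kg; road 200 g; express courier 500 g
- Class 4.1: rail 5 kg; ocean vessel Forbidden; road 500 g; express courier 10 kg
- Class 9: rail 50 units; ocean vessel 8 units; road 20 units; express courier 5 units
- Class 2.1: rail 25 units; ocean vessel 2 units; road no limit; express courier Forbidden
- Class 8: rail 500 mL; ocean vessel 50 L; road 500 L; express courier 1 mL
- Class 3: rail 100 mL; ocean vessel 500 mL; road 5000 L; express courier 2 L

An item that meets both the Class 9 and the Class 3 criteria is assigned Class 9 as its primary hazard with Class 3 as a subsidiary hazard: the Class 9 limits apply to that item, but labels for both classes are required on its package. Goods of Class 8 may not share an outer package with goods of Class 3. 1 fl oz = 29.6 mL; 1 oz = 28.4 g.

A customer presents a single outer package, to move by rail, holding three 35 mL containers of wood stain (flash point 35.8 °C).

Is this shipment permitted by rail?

Flash point 35.8 °C meets the Class 3 criterion (Flammable Liquid), so the wood stain is Class 3.
Class 3 quantity: three 35 mL containers = 105 mL.
That exceeds the Class 3 rail limit of 100 mL.

No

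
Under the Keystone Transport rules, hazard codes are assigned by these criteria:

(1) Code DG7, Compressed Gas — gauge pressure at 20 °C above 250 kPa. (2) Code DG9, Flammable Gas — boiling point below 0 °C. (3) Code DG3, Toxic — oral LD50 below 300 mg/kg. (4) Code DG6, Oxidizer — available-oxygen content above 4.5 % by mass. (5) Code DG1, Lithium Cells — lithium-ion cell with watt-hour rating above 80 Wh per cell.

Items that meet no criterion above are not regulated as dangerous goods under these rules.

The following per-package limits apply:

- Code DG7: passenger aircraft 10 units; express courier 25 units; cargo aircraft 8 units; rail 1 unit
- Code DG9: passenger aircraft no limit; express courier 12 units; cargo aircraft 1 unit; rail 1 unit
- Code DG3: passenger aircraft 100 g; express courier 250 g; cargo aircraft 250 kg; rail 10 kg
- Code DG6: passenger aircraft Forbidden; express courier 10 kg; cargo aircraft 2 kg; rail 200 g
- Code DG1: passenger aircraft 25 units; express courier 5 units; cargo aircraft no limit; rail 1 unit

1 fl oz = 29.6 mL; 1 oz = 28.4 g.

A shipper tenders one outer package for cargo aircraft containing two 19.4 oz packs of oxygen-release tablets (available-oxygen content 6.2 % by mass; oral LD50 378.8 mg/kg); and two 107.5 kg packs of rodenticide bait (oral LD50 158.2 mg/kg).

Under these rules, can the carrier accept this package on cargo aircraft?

Yes

With available-oxygen content 6.2 % by mass (> 4.5 % by mass), the oxygen-release tablets fall in Code DG6.
The rodenticide bait has oral LD50 158.2 mg/kg, which is < 300 mg/kg, so it is Code DG3 (Toxic).
Code DG6 quantity: two 19.4 oz packs = 1101.92 g.
1101.92 g ≤ 2 kg (cargo aircraft limit, Code DG6) — within limit.
Code DG3 quantity: two 107.5 kg packs = 215 kg.
215 kg is within the cargo aircraft limit of 250 kg for Code DG3.
Every hazard code is within its cargo aircraft limit and no segregation rule is violated.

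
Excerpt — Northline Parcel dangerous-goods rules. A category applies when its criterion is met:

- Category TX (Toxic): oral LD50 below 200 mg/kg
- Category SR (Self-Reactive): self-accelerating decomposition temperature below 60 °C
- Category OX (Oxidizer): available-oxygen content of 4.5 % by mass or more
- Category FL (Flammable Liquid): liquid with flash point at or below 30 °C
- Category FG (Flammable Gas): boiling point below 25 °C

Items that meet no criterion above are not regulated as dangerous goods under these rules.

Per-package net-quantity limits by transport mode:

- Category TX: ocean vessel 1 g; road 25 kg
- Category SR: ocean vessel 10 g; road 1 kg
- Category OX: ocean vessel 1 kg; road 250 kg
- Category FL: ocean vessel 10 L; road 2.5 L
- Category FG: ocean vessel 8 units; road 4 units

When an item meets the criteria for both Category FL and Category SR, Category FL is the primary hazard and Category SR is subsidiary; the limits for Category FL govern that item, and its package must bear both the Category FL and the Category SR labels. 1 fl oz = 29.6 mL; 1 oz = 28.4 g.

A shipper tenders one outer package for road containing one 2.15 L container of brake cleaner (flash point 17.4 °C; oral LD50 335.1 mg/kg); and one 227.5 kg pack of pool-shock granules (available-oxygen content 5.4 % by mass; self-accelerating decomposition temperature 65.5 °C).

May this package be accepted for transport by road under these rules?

Yes

With flash point 17.4 °C (≤ 30 °C), the brake cleaner falls in Category FL.
Available-oxygen content 5.4 % by mass meets the Category OX criterion (Oxidizer), so the pool-shock granules are Category OX.
Category FL quantity: 2.15 L.
That is within the Category FL road limit of 2.5 L.
Category OX quantity: 227.5 kg.
227.5 kg is within the road limit of 250 kg for Category OX.
Every hazard category is within its road limit and no segregation rule is violated.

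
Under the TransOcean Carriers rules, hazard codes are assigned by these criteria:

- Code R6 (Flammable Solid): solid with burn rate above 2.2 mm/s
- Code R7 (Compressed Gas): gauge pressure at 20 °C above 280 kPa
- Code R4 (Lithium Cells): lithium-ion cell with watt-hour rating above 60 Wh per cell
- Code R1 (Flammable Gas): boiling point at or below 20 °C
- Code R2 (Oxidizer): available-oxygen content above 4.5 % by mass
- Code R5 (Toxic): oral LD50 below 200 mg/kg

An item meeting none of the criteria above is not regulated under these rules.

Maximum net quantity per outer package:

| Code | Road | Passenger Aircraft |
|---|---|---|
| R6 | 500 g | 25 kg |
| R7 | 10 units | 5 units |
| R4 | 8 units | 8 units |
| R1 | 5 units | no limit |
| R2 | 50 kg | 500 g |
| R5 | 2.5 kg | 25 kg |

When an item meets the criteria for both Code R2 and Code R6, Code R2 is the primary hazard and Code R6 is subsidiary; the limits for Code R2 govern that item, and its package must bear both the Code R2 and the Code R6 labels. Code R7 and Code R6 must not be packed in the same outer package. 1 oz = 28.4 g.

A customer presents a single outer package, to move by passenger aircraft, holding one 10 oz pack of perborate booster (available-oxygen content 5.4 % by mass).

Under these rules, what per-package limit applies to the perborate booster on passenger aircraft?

500 g

With available-oxygen content 5.4 % by mass (> 4.5 % by mass), the perborate booster falls in Code R2.
The passenger aircraft limit for Code R2 is 500 g.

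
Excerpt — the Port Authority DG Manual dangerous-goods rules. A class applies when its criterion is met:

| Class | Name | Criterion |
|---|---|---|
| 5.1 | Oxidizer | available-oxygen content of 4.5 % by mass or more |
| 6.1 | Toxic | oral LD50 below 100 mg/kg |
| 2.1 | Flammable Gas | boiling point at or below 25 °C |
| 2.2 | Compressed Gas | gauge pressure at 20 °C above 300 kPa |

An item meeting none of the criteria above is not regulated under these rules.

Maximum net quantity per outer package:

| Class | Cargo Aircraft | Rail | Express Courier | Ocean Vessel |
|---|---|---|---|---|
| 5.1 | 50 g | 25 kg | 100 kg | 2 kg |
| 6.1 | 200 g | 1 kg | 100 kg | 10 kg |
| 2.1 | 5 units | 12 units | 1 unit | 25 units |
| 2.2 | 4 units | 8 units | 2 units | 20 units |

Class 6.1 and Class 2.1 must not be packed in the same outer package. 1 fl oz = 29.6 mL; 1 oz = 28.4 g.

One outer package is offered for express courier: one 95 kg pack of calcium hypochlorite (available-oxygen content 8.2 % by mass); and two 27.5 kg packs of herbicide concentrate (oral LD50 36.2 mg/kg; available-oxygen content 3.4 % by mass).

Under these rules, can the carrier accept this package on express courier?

With available-oxygen content 8.2 % by mass (≥ 4.5 % by mass), the calcium hypochlorite falls in Class 5.1.
The herbicide concentrate has oral LD50 36.2 mg/kg, which is < 100 mg/kg, so it is Class 6.1 (Toxic).
Class 6.1 quantity: two 27.5 kg packs = 55 kg.
That is within the Class 6.1 express courier limit of 100 kg.
Class 5.1 quantity: 95 kg.
95 kg ≤ 100 kg (express courier limit, Class 5.1) — within limit.
The segregation rule (Class 6.1 with Class 2.1) does not apply to Class 6.1 with Class 5.1.
Every hazard class is within its express courier limit and no segregation rule is violated.

Yes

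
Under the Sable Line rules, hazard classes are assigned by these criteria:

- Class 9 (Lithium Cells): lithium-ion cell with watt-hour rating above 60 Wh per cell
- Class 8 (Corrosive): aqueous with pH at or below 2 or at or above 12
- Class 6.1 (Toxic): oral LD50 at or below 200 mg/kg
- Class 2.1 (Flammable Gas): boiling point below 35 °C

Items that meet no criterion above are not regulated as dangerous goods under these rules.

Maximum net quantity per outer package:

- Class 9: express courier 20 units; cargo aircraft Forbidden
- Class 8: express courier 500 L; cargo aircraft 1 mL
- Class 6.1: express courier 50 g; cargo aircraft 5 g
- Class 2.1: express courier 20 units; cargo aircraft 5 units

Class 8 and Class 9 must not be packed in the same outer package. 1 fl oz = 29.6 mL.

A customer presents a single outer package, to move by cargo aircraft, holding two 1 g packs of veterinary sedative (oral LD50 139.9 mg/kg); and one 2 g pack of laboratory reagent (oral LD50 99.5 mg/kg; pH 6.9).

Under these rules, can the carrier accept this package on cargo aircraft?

Oral LD50 139.9 mg/kg meets the Class 6.1 criterion (Toxic), so the veterinary sedative is Class 6.1.
Oral LD50 99.5 mg/kg meets the Class 6.1 criterion (Toxic), so the laboratory reagent is Class 6.1.
Class 6.1 net quantity: (two 1 g packs = 2 g) + 2 g = 4 g.
4 g is within the cargo aircraft limit of 5 g for Class 6.1.

Yes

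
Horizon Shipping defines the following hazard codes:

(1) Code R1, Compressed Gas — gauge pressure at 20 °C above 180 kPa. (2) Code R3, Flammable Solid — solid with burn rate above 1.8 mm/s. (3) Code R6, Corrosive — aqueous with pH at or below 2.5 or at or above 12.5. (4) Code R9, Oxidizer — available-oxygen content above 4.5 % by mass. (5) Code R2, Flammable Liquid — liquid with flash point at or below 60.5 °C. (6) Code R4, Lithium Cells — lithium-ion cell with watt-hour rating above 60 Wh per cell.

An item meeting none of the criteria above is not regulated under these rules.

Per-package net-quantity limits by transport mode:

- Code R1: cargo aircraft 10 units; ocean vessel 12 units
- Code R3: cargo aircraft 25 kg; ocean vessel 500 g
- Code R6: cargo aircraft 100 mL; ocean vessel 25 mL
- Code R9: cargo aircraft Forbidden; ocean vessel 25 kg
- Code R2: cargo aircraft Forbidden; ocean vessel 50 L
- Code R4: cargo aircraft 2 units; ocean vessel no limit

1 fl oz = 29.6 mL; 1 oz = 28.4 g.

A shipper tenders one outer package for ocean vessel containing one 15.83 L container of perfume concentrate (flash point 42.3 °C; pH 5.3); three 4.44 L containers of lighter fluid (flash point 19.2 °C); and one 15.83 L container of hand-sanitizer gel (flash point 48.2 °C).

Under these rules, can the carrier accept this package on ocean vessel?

Flash point 42.3 °C meets the Code R2 criterion (Flammable Liquid), so the perfume concentrate is Code R2.
Flash point 19.2 °C meets the Code R2 criterion (Flammable Liquid), so the lighter fluid is Code R2.
The hand-sanitizer gel has flash point 48.2 °C, which is ≤ 60.5 °C, so it is Code R2 (Flammable Liquid).
Code R2 net quantity: 15.83 L + (three 4.44 L containers = 13.32 L) + 15.83 L = 44.98 L.
44.98 L is within the ocean vessel limit of 50 L for Code R2.

Yes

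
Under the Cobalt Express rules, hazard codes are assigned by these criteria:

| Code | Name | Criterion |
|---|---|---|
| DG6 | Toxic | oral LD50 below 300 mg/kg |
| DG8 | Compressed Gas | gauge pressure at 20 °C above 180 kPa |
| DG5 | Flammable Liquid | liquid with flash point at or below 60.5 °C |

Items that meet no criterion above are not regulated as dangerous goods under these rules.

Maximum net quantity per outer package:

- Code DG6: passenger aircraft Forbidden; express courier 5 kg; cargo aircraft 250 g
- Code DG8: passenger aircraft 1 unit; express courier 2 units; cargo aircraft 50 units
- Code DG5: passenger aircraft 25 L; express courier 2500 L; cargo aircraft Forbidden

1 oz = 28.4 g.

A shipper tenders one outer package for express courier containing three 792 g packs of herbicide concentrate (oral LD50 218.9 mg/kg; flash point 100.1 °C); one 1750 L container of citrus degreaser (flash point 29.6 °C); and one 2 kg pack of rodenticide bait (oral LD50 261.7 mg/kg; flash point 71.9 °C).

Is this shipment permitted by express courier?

The herbicide concentrate has oral LD50 218.9 mg/kg, which is < 300 mg/kg, so it is Code DG6 (Toxic).
Citrus degreaser: flash point 29.6 °C ≤ 60.5 °C → Code DG5 (Flammable Liquid).
With oral LD50 261.7 mg/kg (< 300 mg/kg), the rodenticide bait falls in Code DG6.
Code DG5 quantity: 1750 L.
1750 L ≤ 2500 L (express courier limit, Code DG5) — within limit.
Code DG6 net quantity: (three 792 g packs = 2.376 kg) + 2 kg = 4.376 kg.
4.376 kg ≤ 5 kg (express courier limit, Code DG6) — within limit.
Every hazard code is within its express courier limit and no segregation rule is violated.

Yes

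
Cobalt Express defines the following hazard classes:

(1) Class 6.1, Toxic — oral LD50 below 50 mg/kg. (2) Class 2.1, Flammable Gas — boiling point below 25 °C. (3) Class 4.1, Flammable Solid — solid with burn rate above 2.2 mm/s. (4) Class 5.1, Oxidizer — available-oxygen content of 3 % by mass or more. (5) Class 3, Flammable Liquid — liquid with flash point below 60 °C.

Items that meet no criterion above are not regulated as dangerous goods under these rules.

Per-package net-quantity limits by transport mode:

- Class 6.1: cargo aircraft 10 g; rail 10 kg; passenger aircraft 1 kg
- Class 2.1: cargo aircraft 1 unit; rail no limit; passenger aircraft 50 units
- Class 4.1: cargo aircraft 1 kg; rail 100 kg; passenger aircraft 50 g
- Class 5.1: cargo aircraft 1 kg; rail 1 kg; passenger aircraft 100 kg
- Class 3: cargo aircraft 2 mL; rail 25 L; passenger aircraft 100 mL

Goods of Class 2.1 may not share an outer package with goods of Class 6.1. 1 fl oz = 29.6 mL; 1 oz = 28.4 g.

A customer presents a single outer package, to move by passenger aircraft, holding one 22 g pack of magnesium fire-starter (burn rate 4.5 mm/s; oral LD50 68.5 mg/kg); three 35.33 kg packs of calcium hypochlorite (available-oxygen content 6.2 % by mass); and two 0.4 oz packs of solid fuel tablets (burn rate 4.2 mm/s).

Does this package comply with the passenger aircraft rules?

The magnesium fire-starter has burn rate 4.5 mm/s, which is > 2.2 mm/s, so it is Class 4.1 (Flammable Solid).
The calcium hypochlorite has available-oxygen content 6.2 % by mass, which is ≥ 3 % by mass, so it is Class 5.1 (Oxidizer).
The solid fuel tablets have burn rate 4.2 mm/s, which is > 2.2 mm/s, so they are Class 4.1 (Flammable Solid).
Class 5.1 quantity: three 35.33 kg packs = 105.99 kg.
105.99 kg > 100 kg (passenger aircraft limit, Class 5.1) — over the limit.
Total Class 4.1: 22 g + (two 0.4 oz packs = 22.72 g) = 44.72 g.
44.72 g is within the passenger aircraft limit of 50 g for Class 4.1.
The segregation rule (Class 2.1 with Class 6.1) does not apply to Class 5.1 with Class 4.1.

No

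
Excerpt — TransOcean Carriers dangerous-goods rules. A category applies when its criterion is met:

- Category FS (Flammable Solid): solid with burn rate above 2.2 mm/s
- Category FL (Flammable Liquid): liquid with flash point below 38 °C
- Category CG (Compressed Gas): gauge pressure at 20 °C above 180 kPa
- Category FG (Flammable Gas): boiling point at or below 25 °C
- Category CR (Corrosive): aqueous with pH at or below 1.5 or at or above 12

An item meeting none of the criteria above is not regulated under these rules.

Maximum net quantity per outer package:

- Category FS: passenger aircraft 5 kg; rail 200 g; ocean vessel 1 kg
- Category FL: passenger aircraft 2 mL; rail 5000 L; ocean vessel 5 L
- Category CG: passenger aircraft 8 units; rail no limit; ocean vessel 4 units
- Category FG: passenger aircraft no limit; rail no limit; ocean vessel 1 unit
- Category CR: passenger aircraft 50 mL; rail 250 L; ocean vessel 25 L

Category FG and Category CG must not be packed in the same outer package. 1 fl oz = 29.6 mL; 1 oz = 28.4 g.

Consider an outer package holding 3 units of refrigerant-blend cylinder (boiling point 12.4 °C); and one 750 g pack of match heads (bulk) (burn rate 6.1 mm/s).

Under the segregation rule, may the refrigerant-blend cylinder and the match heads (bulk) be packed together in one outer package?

Yes

Refrigerant-blend cylinder: boiling point 12.4 °C ≤ 25 °C → Category FG (Flammable Gas).
Burn rate 6.1 mm/s meets the Category FS criterion (Flammable Solid), so the match heads (bulk) are Category FS.
No segregation rule bars Category FG with Category FS.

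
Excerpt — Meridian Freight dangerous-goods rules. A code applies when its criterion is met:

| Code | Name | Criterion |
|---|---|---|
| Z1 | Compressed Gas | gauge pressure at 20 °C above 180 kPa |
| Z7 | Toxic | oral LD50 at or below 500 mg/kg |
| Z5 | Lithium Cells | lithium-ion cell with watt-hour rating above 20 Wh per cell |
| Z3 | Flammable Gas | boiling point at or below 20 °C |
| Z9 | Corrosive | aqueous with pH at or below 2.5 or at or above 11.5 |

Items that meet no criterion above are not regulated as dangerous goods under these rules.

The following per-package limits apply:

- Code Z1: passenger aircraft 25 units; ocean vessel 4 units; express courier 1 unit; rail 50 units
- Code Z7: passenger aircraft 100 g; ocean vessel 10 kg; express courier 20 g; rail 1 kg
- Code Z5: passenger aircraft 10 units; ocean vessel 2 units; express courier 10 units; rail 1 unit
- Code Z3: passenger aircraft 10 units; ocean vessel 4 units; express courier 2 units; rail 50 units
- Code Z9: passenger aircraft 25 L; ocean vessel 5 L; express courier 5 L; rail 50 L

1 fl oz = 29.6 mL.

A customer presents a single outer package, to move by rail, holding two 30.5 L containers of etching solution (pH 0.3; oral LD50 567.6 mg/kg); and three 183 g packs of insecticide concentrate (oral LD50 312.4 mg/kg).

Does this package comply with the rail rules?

No

Etching solution: pH 0.3 ≤ 2.5 → Code Z9 (Corrosive).
Oral LD50 312.4 mg/kg meets the Code Z7 criterion (Toxic), so the insecticide concentrate is Code Z7.
Code Z9 quantity: two 30.5 L containers = 61 L.
61 L exceeds the rail limit of 50 L for Code Z9.
Code Z7 quantity: three 183 g packs = 549 g.
549 g is within the rail limit of 1 kg for Code Z7.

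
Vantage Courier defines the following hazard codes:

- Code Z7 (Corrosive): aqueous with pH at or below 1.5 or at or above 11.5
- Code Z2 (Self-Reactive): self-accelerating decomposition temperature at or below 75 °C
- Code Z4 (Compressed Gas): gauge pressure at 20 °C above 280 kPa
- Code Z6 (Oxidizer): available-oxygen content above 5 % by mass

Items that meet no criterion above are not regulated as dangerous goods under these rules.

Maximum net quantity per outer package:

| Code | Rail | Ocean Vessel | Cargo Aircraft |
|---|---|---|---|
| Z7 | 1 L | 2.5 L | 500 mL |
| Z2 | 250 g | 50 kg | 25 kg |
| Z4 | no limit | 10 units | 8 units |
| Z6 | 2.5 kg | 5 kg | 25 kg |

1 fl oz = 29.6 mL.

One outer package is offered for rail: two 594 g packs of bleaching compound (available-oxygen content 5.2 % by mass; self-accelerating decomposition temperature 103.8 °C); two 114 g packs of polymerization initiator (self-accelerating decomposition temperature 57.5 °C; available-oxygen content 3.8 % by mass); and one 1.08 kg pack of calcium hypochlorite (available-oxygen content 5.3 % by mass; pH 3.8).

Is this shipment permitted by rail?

Yes

The bleaching compound has available-oxygen content 5.2 % by mass, which is > 5 % by mass, so it is Code Z6 (Oxidizer).
The polymerization initiator has self-accelerating decomposition temperature 57.5 °C, which is ≤ 75 °C, so it is Code Z2 (Self-Reactive).
The calcium hypochlorite has available-oxygen content 5.3 % by mass, which is > 5 % by mass, so it is Code Z6 (Oxidizer).
Total Code Z6: (two 594 g packs = 1.188 kg) + 1.08 kg = 2.268 kg.
2.268 kg is within the rail limit of 2.5 kg for Code Z6.
Code Z2 quantity: two 114 g packs = 228 g.
228 g ≤ 250 g (rail limit, Code Z2) — within limit.
Every hazard code is within its rail limit and no segregation rule is violated.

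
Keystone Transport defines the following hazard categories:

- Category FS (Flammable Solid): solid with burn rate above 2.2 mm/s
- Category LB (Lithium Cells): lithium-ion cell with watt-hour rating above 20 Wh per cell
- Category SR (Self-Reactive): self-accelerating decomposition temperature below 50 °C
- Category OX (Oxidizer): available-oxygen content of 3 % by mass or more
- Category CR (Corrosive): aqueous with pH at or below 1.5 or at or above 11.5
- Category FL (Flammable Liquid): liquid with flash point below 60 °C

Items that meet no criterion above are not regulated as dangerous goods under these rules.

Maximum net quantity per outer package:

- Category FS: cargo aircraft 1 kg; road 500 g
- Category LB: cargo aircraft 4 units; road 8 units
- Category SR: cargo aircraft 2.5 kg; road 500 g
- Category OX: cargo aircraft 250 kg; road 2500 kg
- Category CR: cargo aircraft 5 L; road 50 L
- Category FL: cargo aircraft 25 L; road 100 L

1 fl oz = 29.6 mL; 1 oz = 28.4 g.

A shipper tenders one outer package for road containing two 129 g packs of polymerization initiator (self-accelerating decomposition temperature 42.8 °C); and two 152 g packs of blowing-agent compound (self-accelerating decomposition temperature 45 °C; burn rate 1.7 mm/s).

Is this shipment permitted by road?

Self-accelerating decomposition temperature 42.8 °C meets the Category SR criterion (Self-Reactive), so the polymerization initiator is Category SR.
Blowing-agent compound: self-accelerating decomposition temperature 45 °C < 50 °C → Category SR (Self-Reactive).
Category SR net quantity: (two 129 g packs = 258 g) + (two 152 g packs = 304 g) = 562 g.
That exceeds the Category SR road limit of 500 g.

No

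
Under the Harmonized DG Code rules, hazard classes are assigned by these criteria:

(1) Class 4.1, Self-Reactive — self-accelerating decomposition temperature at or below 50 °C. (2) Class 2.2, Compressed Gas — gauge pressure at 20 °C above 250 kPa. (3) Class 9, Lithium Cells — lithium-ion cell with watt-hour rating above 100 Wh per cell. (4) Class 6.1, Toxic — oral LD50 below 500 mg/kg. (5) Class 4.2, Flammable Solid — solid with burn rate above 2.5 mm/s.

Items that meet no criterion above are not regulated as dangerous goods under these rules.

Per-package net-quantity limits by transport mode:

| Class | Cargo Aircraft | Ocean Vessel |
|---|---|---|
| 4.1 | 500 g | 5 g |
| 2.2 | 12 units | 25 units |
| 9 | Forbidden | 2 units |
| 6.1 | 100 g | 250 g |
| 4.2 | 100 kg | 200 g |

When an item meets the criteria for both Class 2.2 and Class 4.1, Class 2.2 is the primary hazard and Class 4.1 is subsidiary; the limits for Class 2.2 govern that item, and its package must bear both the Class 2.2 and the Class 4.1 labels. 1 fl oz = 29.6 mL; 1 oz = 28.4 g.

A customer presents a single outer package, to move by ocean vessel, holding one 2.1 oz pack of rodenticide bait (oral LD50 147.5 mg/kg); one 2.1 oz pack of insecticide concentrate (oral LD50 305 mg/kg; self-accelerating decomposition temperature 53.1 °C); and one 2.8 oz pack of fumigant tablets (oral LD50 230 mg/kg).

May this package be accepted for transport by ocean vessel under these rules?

Rodenticide bait: oral LD50 147.5 mg/kg < 500 mg/kg → Class 6.1 (Toxic).
Oral LD50 305 mg/kg meets the Class 6.1 criterion (Toxic), so the insecticide concentrate is Class 6.1.
Fumigant tablets: oral LD50 230 mg/kg < 500 mg/kg → Class 6.1 (Toxic).
Total Class 6.1: (one 2.1 oz pack = 59.64 g) + (one 2.1 oz pack = 59.64 g) + (one 2.8 oz pack = 79.52 g) = 198.8 g.
198.8 g is within the ocean vessel limit of 250 g for Class 6.1.

Yes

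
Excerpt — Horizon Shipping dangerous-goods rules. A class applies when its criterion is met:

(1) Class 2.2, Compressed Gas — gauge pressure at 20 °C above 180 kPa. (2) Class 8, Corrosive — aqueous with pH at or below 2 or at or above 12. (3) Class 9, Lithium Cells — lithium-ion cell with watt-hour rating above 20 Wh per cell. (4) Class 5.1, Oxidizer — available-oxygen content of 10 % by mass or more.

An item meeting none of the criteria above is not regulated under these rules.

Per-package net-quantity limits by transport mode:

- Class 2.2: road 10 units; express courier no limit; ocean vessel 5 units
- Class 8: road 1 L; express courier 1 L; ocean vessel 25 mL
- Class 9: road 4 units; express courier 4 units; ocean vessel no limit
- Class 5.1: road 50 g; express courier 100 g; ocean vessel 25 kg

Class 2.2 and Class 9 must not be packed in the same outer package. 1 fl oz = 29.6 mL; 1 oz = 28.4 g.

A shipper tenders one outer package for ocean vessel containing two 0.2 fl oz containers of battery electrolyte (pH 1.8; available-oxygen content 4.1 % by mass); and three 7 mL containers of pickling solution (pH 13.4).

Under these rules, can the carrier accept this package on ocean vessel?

pH 1.8 meets the Class 8 criterion (Corrosive), so the battery electrolyte is Class 8.
Pickling solution: pH 13.4 ≥ 12 → Class 8 (Corrosive).
Total Class 8: (two 0.2 fl oz containers = 11.84 mL) + (three 7 mL containers = 21 mL) = 32.84 mL.
That exceeds the Class 8 ocean vessel limit of 25 mL.

No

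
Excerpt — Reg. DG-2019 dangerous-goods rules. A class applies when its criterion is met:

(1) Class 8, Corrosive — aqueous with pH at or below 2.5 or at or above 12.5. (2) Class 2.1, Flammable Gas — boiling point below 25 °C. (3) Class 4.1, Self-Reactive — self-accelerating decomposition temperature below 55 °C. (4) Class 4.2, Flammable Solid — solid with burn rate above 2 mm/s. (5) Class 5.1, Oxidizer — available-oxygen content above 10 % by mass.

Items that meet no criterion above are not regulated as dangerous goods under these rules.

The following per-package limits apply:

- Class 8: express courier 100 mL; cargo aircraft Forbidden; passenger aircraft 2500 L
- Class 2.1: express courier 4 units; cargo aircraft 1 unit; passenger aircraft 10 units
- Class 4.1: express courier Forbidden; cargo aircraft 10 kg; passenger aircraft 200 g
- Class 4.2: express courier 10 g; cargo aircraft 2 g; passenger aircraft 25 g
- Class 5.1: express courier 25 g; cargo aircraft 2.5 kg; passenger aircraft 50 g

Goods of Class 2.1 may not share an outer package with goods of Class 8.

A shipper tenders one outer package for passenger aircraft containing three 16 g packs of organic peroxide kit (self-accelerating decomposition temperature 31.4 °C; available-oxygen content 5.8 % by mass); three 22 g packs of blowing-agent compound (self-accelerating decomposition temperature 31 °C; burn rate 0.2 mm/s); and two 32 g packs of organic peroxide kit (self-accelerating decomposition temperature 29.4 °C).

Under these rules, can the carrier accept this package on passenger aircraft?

Organic peroxide kit: self-accelerating decomposition temperature 31.4 °C < 55 °C → Class 4.1 (Self-Reactive).
With self-accelerating decomposition temperature 31 °C (< 55 °C), the blowing-agent compound falls in Class 4.1.
The organic peroxide kit has self-accelerating decomposition temperature 29.4 °C, which is < 55 °C, so it is Class 4.1 (Self-Reactive).
Class 4.1 net quantity: (three 16 g packs = 48 g) + (three 22 g packs = 66 g) + (two 32 g packs = 64 g) = 178 g.
That is within the Class 4.1 passenger aircraft limit of 200 g.

Yes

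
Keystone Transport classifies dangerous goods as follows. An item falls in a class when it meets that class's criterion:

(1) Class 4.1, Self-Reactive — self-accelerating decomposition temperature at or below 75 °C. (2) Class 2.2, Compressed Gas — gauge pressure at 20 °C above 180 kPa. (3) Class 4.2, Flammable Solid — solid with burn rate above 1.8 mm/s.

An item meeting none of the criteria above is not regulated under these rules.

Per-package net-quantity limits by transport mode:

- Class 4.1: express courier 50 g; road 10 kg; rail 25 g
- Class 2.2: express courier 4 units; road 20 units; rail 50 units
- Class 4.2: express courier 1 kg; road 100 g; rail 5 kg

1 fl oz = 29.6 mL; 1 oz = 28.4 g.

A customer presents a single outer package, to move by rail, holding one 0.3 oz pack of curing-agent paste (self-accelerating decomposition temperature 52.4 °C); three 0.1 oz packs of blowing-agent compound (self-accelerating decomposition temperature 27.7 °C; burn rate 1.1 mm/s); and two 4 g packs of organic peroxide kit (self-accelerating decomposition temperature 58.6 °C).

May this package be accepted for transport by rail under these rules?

No

Curing-agent paste: self-accelerating decomposition temperature 52.4 °C ≤ 75 °C → Class 4.1 (Self-Reactive).
The blowing-agent compound has self-accelerating decomposition temperature 27.7 °C, which is ≤ 75 °C, so it is Class 4.1 (Self-Reactive).
With self-accelerating decomposition temperature 58.6 °C (≤ 75 °C), the organic peroxide kit falls in Class 4.1.
Total Class 4.1: (one 0.3 oz pack = 8.52 g) + (three 0.1 oz packs = 8.52 g) + (two 4 g packs = 8 g) = 25.04 g.
25.04 g exceeds the rail limit of 25 g for Class 4.1.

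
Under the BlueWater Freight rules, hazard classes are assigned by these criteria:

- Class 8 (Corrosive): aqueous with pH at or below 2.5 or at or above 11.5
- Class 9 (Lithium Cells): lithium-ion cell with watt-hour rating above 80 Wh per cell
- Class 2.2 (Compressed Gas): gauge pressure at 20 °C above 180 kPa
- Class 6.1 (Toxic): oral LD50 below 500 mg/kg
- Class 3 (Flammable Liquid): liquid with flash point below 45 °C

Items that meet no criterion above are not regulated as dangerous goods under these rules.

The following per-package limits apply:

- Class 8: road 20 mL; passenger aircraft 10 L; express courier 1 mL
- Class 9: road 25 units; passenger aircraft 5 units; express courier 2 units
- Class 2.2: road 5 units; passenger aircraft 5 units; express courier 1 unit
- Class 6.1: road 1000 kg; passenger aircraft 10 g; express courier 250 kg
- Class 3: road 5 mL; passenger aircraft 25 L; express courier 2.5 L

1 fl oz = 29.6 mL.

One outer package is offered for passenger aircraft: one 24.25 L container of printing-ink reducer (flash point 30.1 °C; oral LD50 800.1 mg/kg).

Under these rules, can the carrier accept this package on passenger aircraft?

With flash point 30.1 °C (< 45 °C), the printing-ink reducer falls in Class 3.
Class 3 quantity: 24.25 L.
24.25 L is within the passenger aircraft limit of 25 L for Class 3.

Yes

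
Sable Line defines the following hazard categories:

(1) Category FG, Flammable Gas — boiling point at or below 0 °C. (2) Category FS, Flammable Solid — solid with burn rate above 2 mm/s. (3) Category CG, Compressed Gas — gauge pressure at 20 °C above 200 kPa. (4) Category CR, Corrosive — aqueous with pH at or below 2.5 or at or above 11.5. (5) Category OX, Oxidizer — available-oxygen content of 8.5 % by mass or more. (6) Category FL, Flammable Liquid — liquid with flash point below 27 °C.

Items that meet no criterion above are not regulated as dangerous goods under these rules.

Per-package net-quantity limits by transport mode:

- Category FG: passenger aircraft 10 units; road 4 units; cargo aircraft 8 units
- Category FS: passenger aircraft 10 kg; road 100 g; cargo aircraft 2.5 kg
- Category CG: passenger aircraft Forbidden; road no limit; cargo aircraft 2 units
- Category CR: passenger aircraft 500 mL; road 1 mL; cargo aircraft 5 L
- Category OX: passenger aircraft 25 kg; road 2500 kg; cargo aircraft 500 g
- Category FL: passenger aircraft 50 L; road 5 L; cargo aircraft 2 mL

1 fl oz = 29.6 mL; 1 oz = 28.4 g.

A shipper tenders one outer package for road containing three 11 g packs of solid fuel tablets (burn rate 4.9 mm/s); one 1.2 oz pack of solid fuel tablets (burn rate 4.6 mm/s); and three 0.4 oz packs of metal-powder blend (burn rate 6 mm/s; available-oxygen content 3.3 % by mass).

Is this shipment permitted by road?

Solid fuel tablets: burn rate 4.9 mm/s > 2 mm/s → Category FS (Flammable Solid).
Solid fuel tablets: burn rate 4.6 mm/s > 2 mm/s → Category FS (Flammable Solid).
The metal-powder blend has burn rate 6 mm/s, which is > 2 mm/s, so it is Category FS (Flammable Solid).
Total Category FS: (three 11 g packs = 33 g) + (one 1.2 oz pack = 34.08 g) + (three 0.4 oz packs = 34.08 g) = 101.16 g.
That exceeds the Category FS road limit of 100 g.

No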